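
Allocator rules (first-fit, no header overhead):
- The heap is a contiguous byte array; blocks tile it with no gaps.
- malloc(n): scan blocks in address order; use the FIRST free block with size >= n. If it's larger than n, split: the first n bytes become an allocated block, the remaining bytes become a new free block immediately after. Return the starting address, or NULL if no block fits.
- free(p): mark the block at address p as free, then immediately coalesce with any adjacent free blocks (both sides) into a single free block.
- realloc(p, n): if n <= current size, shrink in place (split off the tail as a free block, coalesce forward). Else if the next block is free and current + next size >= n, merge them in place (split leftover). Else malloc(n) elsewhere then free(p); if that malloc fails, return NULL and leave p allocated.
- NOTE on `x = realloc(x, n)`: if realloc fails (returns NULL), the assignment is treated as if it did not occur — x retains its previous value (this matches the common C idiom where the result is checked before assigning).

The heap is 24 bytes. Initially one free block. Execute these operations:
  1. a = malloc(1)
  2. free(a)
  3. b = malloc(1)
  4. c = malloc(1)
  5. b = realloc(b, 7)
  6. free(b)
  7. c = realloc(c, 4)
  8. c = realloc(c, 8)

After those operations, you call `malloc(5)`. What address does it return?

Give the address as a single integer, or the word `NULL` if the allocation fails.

Answer: 9

Derivation:
Op 1: a = malloc(1) -> a = 0; heap: [0-0 ALLOC][1-23 FREE]
Op 2: free(a) -> (freed a); heap: [0-23 FREE]
Op 3: b = malloc(1) -> b = 0; heap: [0-0 ALLOC][1-23 FREE]
Op 4: c = malloc(1) -> c = 1; heap: [0-0 ALLOC][1-1 ALLOC][2-23 FREE]
Op 5: b = realloc(b, 7) -> b = 2; heap: [0-0 FREE][1-1 ALLOC][2-8 ALLOC][9-23 FREE]
Op 6: free(b) -> (freed b); heap: [0-0 FREE][1-1 ALLOC][2-23 FREE]
Op 7: c = realloc(c, 4) -> c = 1; heap: [0-0 FREE][1-4 ALLOC][5-23 FREE]
Op 8: c = realloc(c, 8) -> c = 1; heap: [0-0 FREE][1-8 ALLOC][9-23 FREE]
malloc(5): first-fit scan over [0-0 FREE][1-8 ALLOC][9-23 FREE] -> 9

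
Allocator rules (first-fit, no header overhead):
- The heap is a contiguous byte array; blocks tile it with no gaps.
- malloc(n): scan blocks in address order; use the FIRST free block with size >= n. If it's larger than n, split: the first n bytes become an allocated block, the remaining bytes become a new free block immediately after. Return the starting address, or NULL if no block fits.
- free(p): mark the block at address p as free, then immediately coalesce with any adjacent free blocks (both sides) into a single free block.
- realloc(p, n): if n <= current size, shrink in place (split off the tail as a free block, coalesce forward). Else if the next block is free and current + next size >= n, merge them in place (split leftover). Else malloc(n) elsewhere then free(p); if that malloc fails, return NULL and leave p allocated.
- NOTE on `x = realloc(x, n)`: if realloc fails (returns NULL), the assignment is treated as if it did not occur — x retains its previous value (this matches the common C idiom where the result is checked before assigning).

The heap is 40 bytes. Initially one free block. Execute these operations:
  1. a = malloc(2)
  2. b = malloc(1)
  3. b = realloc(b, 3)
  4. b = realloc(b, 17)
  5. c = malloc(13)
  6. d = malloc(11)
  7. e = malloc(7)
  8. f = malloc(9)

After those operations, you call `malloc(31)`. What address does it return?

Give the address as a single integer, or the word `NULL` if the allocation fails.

Answer: NULL

Derivation:
Op 1: a = malloc(2) -> a = 0; heap: [0-1 ALLOC][2-39 FREE]
Op 2: b = malloc(1) -> b = 2; heap: [0-1 ALLOC][2-2 ALLOC][3-39 FREE]
Op 3: b = realloc(b, 3) -> b = 2; heap: [0-1 ALLOC][2-4 ALLOC][5-39 FREE]
Op 4: b = realloc(b, 17) -> b = 2; heap: [0-1 ALLOC][2-18 ALLOC][19-39 FREE]
Op 5: c = malloc(13) -> c = 19; heap: [0-1 ALLOC][2-18 ALLOC][19-31 ALLOC][32-39 FREE]
Op 6: d = malloc(11) -> d = NULL; heap: [0-1 ALLOC][2-18 ALLOC][19-31 ALLOC][32-39 FREE]
Op 7: e = malloc(7) -> e = 32; heap: [0-1 ALLOC][2-18 ALLOC][19-31 ALLOC][32-38 ALLOC][39-39 FREE]
Op 8: f = malloc(9) -> f = NULL; heap: [0-1 ALLOC][2-18 ALLOC][19-31 ALLOC][32-38 ALLOC][39-39 FREE]
malloc(31): first-fit scan over [0-1 ALLOC][2-18 ALLOC][19-31 ALLOC][32-38 ALLOC][39-39 FREE] -> NULL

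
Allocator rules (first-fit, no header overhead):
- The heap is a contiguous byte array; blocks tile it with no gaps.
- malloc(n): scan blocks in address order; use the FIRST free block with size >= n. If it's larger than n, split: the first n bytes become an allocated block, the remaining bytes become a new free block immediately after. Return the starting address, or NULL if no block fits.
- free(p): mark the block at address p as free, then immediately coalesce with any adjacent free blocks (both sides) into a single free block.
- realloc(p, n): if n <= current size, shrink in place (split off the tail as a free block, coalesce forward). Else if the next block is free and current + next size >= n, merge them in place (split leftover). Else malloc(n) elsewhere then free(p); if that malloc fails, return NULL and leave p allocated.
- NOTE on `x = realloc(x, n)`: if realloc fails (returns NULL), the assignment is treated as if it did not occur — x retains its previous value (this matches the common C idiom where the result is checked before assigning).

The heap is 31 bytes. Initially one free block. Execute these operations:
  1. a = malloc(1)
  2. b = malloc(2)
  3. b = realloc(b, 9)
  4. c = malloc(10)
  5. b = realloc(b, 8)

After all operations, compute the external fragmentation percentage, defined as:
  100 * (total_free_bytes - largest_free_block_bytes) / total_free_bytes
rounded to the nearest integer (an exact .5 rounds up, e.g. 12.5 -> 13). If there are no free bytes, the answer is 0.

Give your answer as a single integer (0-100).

Answer: 8

Derivation:
Op 1: a = malloc(1) -> a = 0; heap: [0-0 ALLOC][1-30 FREE]
Op 2: b = malloc(2) -> b = 1; heap: [0-0 ALLOC][1-2 ALLOC][3-30 FREE]
Op 3: b = realloc(b, 9) -> b = 1; heap: [0-0 ALLOC][1-9 ALLOC][10-30 FREE]
Op 4: c = malloc(10) -> c = 10; heap: [0-0 ALLOC][1-9 ALLOC][10-19 ALLOC][20-30 FREE]
Op 5: b = realloc(b, 8) -> b = 1; heap: [0-0 ALLOC][1-8 ALLOC][9-9 FREE][10-19 ALLOC][20-30 FREE]
Free blocks: [1 11] total_free=12 largest=11 -> 100*(12-11)/12 = 100/12 ≈ 8.333 -> rounds to 8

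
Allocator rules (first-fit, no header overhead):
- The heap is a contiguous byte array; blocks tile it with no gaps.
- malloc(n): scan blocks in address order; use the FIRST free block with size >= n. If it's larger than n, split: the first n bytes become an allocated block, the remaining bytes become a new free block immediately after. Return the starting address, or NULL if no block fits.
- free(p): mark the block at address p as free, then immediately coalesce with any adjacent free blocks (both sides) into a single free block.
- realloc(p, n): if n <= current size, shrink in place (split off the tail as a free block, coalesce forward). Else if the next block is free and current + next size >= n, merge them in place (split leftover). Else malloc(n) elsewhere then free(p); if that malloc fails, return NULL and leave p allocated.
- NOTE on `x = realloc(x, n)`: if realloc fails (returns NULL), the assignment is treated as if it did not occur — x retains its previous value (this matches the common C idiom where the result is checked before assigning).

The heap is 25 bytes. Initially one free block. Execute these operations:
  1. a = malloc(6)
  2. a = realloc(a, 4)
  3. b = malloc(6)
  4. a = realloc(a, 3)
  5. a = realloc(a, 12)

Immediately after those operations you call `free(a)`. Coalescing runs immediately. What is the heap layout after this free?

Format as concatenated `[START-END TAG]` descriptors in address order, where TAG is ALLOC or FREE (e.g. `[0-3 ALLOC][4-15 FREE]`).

Answer: [0-3 FREE][4-9 ALLOC][10-24 FREE]

Derivation:
Op 1: a = malloc(6) -> a = 0; heap: [0-5 ALLOC][6-24 FREE]
Op 2: a = realloc(a, 4) -> a = 0; heap: [0-3 ALLOC][4-24 FREE]
Op 3: b = malloc(6) -> b = 4; heap: [0-3 ALLOC][4-9 ALLOC][10-24 FREE]
Op 4: a = realloc(a, 3) -> a = 0; heap: [0-2 ALLOC][3-3 FREE][4-9 ALLOC][10-24 FREE]
Op 5: a = realloc(a, 12) -> a = 10; heap: [0-3 FREE][4-9 ALLOC][10-21 ALLOC][22-24 FREE]
free(a): a = 10 -> block [10-21 ALLOC]; mark free, coalesce with adjacent free neighbors -> [0-3 FREE][4-9 ALLOC][10-24 FREE]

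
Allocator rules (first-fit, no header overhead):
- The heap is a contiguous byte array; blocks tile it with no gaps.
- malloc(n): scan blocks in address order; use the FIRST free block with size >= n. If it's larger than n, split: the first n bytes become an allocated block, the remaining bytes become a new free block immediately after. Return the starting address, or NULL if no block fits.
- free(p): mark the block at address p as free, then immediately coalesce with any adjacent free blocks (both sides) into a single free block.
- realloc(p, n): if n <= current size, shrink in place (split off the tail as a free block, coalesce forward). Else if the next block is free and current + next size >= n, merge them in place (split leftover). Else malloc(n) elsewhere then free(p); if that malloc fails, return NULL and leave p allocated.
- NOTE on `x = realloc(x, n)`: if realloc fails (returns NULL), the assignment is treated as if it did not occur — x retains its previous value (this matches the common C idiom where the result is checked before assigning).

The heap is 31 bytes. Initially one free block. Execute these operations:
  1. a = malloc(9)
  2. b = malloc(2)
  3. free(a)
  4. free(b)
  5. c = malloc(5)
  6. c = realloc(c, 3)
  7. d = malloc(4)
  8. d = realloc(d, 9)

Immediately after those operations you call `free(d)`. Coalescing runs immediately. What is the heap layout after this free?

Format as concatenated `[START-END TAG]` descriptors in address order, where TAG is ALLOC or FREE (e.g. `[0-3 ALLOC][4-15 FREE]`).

Op 1: a = malloc(9) -> a = 0; heap: [0-8 ALLOC][9-30 FREE]
Op 2: b = malloc(2) -> b = 9; heap: [0-8 ALLOC][9-10 ALLOC][11-30 FREE]
Op 3: free(a) -> (freed a); heap: [0-8 FREE][9-10 ALLOC][11-30 FREE]
Op 4: free(b) -> (freed b); heap: [0-30 FREE]
Op 5: c = malloc(5) -> c = 0; heap: [0-4 ALLOC][5-30 FREE]
Op 6: c = realloc(c, 3) -> c = 0; heap: [0-2 ALLOC][3-30 FREE]
Op 7: d = malloc(4) -> d = 3; heap: [0-2 ALLOC][3-6 ALLOC][7-30 FREE]
Op 8: d = realloc(d, 9) -> d = 3; heap: [0-2 ALLOC][3-11 ALLOC][12-30 FREE]
free(d): d = 3 -> block [3-11 ALLOC]; mark free, coalesce with adjacent free neighbors -> [0-2 ALLOC][3-30 FREE]

Answer: [0-2 ALLOC][3-30 FREE]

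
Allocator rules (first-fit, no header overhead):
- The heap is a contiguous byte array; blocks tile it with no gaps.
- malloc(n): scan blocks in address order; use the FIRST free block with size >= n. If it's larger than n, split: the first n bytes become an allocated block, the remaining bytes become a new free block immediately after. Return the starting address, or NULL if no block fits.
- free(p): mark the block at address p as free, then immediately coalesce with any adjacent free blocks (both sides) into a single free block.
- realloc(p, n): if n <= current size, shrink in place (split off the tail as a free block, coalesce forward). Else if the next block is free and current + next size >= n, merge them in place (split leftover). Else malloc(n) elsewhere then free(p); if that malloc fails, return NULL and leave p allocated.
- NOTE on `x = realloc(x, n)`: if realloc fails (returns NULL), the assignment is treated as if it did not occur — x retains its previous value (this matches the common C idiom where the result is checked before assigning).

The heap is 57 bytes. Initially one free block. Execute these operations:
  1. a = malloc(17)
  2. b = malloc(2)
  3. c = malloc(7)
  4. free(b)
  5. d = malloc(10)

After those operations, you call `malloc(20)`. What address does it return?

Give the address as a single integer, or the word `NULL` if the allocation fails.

Answer: 36

Derivation:
Op 1: a = malloc(17) -> a = 0; heap: [0-16 ALLOC][17-56 FREE]
Op 2: b = malloc(2) -> b = 17; heap: [0-16 ALLOC][17-18 ALLOC][19-56 FREE]
Op 3: c = malloc(7) -> c = 19; heap: [0-16 ALLOC][17-18 ALLOC][19-25 ALLOC][26-56 FREE]
Op 4: free(b) -> (freed b); heap: [0-16 ALLOC][17-18 FREE][19-25 ALLOC][26-56 FREE]
Op 5: d = malloc(10) -> d = 26; heap: [0-16 ALLOC][17-18 FREE][19-25 ALLOC][26-35 ALLOC][36-56 FREE]
malloc(20): first-fit scan over [0-16 ALLOC][17-18 FREE][19-25 ALLOC][26-35 ALLOC][36-56 FREE] -> 36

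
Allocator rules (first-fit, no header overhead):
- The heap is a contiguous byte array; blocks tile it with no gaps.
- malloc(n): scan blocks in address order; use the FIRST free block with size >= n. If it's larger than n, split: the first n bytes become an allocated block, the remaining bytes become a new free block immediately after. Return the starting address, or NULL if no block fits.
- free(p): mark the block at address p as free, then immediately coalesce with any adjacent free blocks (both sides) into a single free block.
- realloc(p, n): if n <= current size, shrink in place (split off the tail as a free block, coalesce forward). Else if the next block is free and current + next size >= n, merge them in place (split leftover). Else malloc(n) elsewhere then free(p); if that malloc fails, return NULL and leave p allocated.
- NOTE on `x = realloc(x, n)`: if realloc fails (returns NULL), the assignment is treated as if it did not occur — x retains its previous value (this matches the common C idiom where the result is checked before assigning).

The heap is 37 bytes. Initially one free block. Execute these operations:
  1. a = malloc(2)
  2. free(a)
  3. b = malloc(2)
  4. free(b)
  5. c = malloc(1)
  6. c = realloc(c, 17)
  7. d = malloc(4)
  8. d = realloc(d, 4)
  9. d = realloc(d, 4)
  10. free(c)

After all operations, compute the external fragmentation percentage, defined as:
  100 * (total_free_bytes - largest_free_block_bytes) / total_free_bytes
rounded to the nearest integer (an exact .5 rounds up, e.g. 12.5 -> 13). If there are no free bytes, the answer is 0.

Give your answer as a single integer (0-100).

Answer: 48

Derivation:
Op 1: a = malloc(2) -> a = 0; heap: [0-1 ALLOC][2-36 FREE]
Op 2: free(a) -> (freed a); heap: [0-36 FREE]
Op 3: b = malloc(2) -> b = 0; heap: [0-1 ALLOC][2-36 FREE]
Op 4: free(b) -> (freed b); heap: [0-36 FREE]
Op 5: c = malloc(1) -> c = 0; heap: [0-0 ALLOC][1-36 FREE]
Op 6: c = realloc(c, 17) -> c = 0; heap: [0-16 ALLOC][17-36 FREE]
Op 7: d = malloc(4) -> d = 17; heap: [0-16 ALLOC][17-20 ALLOC][21-36 FREE]
Op 8: d = realloc(d, 4) -> d = 17; heap: [0-16 ALLOC][17-20 ALLOC][21-36 FREE]
Op 9: d = realloc(d, 4) -> d = 17; heap: [0-16 ALLOC][17-20 ALLOC][21-36 FREE]
Op 10: free(c) -> (freed c); heap: [0-16 FREE][17-20 ALLOC][21-36 FREE]
Free blocks: [17 16] total_free=33 largest=17 -> 100*(33-17)/33 = 1600/33 ≈ 48.485 -> rounds to 48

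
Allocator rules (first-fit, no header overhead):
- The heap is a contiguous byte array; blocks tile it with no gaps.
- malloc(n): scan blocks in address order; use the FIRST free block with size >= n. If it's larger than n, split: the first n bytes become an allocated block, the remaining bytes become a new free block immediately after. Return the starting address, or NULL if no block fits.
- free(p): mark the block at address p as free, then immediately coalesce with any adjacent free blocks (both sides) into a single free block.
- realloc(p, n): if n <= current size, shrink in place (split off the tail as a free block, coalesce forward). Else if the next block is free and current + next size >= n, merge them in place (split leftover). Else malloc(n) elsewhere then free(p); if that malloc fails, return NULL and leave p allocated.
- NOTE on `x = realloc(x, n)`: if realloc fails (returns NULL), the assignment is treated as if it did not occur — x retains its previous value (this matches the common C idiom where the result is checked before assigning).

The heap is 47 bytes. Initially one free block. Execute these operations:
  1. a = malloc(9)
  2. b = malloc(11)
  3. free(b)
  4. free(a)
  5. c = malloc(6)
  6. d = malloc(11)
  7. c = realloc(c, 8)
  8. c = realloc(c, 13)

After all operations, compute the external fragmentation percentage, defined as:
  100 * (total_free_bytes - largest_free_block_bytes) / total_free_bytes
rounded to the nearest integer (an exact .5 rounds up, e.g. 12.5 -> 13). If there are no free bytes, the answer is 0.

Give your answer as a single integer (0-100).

Op 1: a = malloc(9) -> a = 0; heap: [0-8 ALLOC][9-46 FREE]
Op 2: b = malloc(11) -> b = 9; heap: [0-8 ALLOC][9-19 ALLOC][20-46 FREE]
Op 3: free(b) -> (freed b); heap: [0-8 ALLOC][9-46 FREE]
Op 4: free(a) -> (freed a); heap: [0-46 FREE]
Op 5: c = malloc(6) -> c = 0; heap: [0-5 ALLOC][6-46 FREE]
Op 6: d = malloc(11) -> d = 6; heap: [0-5 ALLOC][6-16 ALLOC][17-46 FREE]
Op 7: c = realloc(c, 8) -> c = 17; heap: [0-5 FREE][6-16 ALLOC][17-24 ALLOC][25-46 FREE]
Op 8: c = realloc(c, 13) -> c = 17; heap: [0-5 FREE][6-16 ALLOC][17-29 ALLOC][30-46 FREE]
Free blocks: [6 17] total_free=23 largest=17 -> 100*(23-17)/23 = 600/23 ≈ 26.087 -> rounds to 26

Answer: 26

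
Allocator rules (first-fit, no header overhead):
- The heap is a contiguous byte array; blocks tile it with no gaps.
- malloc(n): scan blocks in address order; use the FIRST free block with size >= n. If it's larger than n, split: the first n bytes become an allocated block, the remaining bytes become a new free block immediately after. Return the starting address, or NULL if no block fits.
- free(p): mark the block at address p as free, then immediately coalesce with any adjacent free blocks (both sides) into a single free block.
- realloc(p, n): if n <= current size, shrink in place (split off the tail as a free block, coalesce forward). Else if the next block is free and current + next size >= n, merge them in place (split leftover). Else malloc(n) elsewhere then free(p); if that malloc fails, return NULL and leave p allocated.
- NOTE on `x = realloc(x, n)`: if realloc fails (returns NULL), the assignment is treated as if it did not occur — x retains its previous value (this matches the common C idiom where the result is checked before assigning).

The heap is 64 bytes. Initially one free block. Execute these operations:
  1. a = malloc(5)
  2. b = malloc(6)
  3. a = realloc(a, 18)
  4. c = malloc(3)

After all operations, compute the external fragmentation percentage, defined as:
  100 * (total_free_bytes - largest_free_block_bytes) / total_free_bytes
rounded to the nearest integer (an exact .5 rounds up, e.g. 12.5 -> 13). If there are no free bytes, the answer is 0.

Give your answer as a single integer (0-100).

Op 1: a = malloc(5) -> a = 0; heap: [0-4 ALLOC][5-63 FREE]
Op 2: b = malloc(6) -> b = 5; heap: [0-4 ALLOC][5-10 ALLOC][11-63 FREE]
Op 3: a = realloc(a, 18) -> a = 11; heap: [0-4 FREE][5-10 ALLOC][11-28 ALLOC][29-63 FREE]
Op 4: c = malloc(3) -> c = 0; heap: [0-2 ALLOC][3-4 FREE][5-10 ALLOC][11-28 ALLOC][29-63 FREE]
Free blocks: [2 35] total_free=37 largest=35 -> 100*(37-35)/37 = 200/37 ≈ 5.405 -> rounds to 5

Answer: 5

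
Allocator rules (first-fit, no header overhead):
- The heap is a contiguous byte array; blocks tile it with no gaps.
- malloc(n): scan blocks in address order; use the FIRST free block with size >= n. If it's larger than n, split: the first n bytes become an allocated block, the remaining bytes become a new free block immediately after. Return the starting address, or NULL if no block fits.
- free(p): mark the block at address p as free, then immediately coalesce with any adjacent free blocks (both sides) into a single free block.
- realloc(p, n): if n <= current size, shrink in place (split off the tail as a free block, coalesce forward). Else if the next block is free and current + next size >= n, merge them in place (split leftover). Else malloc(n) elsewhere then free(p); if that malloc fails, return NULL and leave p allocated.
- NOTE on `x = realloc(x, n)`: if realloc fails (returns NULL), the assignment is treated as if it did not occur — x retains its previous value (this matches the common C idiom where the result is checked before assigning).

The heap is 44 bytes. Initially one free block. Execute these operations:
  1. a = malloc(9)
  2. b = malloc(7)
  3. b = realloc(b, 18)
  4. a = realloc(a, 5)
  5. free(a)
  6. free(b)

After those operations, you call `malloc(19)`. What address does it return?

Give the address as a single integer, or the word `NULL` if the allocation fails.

Op 1: a = malloc(9) -> a = 0; heap: [0-8 ALLOC][9-43 FREE]
Op 2: b = malloc(7) -> b = 9; heap: [0-8 ALLOC][9-15 ALLOC][16-43 FREE]
Op 3: b = realloc(b, 18) -> b = 9; heap: [0-8 ALLOC][9-26 ALLOC][27-43 FREE]
Op 4: a = realloc(a, 5) -> a = 0; heap: [0-4 ALLOC][5-8 FREE][9-26 ALLOC][27-43 FREE]
Op 5: free(a) -> (freed a); heap: [0-8 FREE][9-26 ALLOC][27-43 FREE]
Op 6: free(b) -> (freed b); heap: [0-43 FREE]
malloc(19): first-fit scan over [0-43 FREE] -> 0

Answer: 0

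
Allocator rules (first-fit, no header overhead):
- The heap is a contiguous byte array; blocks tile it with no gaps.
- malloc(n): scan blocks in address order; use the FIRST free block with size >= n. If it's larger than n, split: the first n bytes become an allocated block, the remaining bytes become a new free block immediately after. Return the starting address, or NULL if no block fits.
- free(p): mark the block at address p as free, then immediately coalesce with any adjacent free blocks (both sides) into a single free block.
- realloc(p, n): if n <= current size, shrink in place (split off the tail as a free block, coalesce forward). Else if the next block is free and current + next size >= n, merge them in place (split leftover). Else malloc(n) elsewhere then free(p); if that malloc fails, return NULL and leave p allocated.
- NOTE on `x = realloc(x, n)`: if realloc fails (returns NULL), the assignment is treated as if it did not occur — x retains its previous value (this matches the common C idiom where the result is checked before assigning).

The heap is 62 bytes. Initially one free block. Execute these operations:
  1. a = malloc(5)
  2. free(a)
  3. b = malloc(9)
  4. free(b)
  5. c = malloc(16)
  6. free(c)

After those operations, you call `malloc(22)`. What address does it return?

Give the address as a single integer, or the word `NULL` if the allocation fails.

Op 1: a = malloc(5) -> a = 0; heap: [0-4 ALLOC][5-61 FREE]
Op 2: free(a) -> (freed a); heap: [0-61 FREE]
Op 3: b = malloc(9) -> b = 0; heap: [0-8 ALLOC][9-61 FREE]
Op 4: free(b) -> (freed b); heap: [0-61 FREE]
Op 5: c = malloc(16) -> c = 0; heap: [0-15 ALLOC][16-61 FREE]
Op 6: free(c) -> (freed c); heap: [0-61 FREE]
malloc(22): first-fit scan over [0-61 FREE] -> 0

Answer: 0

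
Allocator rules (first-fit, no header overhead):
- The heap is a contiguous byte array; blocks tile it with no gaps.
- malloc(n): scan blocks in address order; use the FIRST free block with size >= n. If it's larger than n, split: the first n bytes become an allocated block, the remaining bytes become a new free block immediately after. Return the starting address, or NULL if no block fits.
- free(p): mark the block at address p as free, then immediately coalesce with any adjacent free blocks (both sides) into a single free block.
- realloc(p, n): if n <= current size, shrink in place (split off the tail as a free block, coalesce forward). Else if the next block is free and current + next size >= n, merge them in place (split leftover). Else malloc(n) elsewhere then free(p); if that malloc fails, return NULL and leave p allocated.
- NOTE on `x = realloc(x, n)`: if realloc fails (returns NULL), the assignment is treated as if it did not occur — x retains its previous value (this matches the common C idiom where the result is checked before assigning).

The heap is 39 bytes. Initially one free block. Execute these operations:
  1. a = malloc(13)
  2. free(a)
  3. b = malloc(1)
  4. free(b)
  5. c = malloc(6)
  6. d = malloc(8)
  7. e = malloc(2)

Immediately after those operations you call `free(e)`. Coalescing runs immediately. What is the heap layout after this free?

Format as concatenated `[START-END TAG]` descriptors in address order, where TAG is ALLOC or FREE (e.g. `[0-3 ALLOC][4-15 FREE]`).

Answer: [0-5 ALLOC][6-13 ALLOC][14-38 FREE]

Derivation:
Op 1: a = malloc(13) -> a = 0; heap: [0-12 ALLOC][13-38 FREE]
Op 2: free(a) -> (freed a); heap: [0-38 FREE]
Op 3: b = malloc(1) -> b = 0; heap: [0-0 ALLOC][1-38 FREE]
Op 4: free(b) -> (freed b); heap: [0-38 FREE]
Op 5: c = malloc(6) -> c = 0; heap: [0-5 ALLOC][6-38 FREE]
Op 6: d = malloc(8) -> d = 6; heap: [0-5 ALLOC][6-13 ALLOC][14-38 FREE]
Op 7: e = malloc(2) -> e = 14; heap: [0-5 ALLOC][6-13 ALLOC][14-15 ALLOC][16-38 FREE]
free(e): e = 14 -> block [14-15 ALLOC]; mark free, coalesce with adjacent free neighbors -> [0-5 ALLOC][6-13 ALLOC][14-38 FREE]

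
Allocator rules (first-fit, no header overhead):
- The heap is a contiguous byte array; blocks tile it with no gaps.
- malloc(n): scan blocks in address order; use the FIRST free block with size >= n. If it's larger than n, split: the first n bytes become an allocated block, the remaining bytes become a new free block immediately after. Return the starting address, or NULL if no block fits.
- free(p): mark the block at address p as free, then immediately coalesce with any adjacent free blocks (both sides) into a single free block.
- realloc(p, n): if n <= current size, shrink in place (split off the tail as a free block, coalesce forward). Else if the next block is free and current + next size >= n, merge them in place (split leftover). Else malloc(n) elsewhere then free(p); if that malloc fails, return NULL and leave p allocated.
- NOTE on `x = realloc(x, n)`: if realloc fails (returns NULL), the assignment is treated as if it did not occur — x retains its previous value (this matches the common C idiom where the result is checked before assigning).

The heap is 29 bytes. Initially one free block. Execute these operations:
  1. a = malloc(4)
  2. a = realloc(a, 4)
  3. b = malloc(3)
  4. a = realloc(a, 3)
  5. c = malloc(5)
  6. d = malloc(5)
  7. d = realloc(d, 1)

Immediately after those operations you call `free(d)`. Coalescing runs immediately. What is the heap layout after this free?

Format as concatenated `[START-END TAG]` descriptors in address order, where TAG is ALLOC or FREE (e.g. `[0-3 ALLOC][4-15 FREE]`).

Op 1: a = malloc(4) -> a = 0; heap: [0-3 ALLOC][4-28 FREE]
Op 2: a = realloc(a, 4) -> a = 0; heap: [0-3 ALLOC][4-28 FREE]
Op 3: b = malloc(3) -> b = 4; heap: [0-3 ALLOC][4-6 ALLOC][7-28 FREE]
Op 4: a = realloc(a, 3) -> a = 0; heap: [0-2 ALLOC][3-3 FREE][4-6 ALLOC][7-28 FREE]
Op 5: c = malloc(5) -> c = 7; heap: [0-2 ALLOC][3-3 FREE][4-6 ALLOC][7-11 ALLOC][12-28 FREE]
Op 6: d = malloc(5) -> d = 12; heap: [0-2 ALLOC][3-3 FREE][4-6 ALLOC][7-11 ALLOC][12-16 ALLOC][17-28 FREE]
Op 7: d = realloc(d, 1) -> d = 12; heap: [0-2 ALLOC][3-3 FREE][4-6 ALLOC][7-11 ALLOC][12-12 ALLOC][13-28 FREE]
free(d): d = 12 -> block [12-12 ALLOC]; mark free, coalesce with adjacent free neighbors -> [0-2 ALLOC][3-3 FREE][4-6 ALLOC][7-11 ALLOC][12-28 FREE]

Answer: [0-2 ALLOC][3-3 FREE][4-6 ALLOC][7-11 ALLOC][12-28 FREE]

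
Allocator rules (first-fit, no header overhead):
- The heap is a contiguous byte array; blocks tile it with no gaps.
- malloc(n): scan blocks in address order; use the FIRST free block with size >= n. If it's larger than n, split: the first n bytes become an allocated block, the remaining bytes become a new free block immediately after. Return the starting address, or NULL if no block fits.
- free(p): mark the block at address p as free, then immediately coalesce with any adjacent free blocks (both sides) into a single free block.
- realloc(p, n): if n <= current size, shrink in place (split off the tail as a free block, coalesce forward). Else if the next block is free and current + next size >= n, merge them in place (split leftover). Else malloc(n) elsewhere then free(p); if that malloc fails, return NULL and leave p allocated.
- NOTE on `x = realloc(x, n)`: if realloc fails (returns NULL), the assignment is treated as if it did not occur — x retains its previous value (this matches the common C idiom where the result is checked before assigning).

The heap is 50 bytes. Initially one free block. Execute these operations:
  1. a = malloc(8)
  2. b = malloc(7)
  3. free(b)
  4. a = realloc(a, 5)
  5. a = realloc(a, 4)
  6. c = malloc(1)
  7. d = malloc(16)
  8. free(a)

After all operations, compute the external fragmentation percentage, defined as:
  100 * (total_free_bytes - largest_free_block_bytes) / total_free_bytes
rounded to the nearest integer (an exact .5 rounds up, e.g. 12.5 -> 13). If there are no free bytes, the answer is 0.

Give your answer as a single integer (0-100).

Op 1: a = malloc(8) -> a = 0; heap: [0-7 ALLOC][8-49 FREE]
Op 2: b = malloc(7) -> b = 8; heap: [0-7 ALLOC][8-14 ALLOC][15-49 FREE]
Op 3: free(b) -> (freed b); heap: [0-7 ALLOC][8-49 FREE]
Op 4: a = realloc(a, 5) -> a = 0; heap: [0-4 ALLOC][5-49 FREE]
Op 5: a = realloc(a, 4) -> a = 0; heap: [0-3 ALLOC][4-49 FREE]
Op 6: c = malloc(1) -> c = 4; heap: [0-3 ALLOC][4-4 ALLOC][5-49 FREE]
Op 7: d = malloc(16) -> d = 5; heap: [0-3 ALLOC][4-4 ALLOC][5-20 ALLOC][21-49 FREE]
Op 8: free(a) -> (freed a); heap: [0-3 FREE][4-4 ALLOC][5-20 ALLOC][21-49 FREE]
Free blocks: [4 29] total_free=33 largest=29 -> 100*(33-29)/33 = 400/33 ≈ 12.121 -> rounds to 12

Answer: 12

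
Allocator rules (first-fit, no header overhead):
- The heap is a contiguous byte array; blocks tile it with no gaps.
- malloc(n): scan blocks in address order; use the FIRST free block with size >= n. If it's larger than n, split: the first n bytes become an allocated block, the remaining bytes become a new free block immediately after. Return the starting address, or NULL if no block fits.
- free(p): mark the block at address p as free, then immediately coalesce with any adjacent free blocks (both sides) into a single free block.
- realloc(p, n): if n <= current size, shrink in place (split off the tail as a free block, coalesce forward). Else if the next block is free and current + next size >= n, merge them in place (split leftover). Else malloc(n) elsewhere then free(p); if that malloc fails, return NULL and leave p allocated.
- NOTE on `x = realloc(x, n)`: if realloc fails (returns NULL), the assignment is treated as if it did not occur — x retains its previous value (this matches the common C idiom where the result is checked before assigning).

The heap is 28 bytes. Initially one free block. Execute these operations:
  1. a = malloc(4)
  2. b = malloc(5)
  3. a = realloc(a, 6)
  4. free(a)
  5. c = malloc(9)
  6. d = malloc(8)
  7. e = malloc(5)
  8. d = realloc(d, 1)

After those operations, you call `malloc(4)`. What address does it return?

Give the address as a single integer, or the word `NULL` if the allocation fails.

Op 1: a = malloc(4) -> a = 0; heap: [0-3 ALLOC][4-27 FREE]
Op 2: b = malloc(5) -> b = 4; heap: [0-3 ALLOC][4-8 ALLOC][9-27 FREE]
Op 3: a = realloc(a, 6) -> a = 9; heap: [0-3 FREE][4-8 ALLOC][9-14 ALLOC][15-27 FREE]
Op 4: free(a) -> (freed a); heap: [0-3 FREE][4-8 ALLOC][9-27 FREE]
Op 5: c = malloc(9) -> c = 9; heap: [0-3 FREE][4-8 ALLOC][9-17 ALLOC][18-27 FREE]
Op 6: d = malloc(8) -> d = 18; heap: [0-3 FREE][4-8 ALLOC][9-17 ALLOC][18-25 ALLOC][26-27 FREE]
Op 7: e = malloc(5) -> e = NULL; heap: [0-3 FREE][4-8 ALLOC][9-17 ALLOC][18-25 ALLOC][26-27 FREE]
Op 8: d = realloc(d, 1) -> d = 18; heap: [0-3 FREE][4-8 ALLOC][9-17 ALLOC][18-18 ALLOC][19-27 FREE]
malloc(4): first-fit scan over [0-3 FREE][4-8 ALLOC][9-17 ALLOC][18-18 ALLOC][19-27 FREE] -> 0

Answer: 0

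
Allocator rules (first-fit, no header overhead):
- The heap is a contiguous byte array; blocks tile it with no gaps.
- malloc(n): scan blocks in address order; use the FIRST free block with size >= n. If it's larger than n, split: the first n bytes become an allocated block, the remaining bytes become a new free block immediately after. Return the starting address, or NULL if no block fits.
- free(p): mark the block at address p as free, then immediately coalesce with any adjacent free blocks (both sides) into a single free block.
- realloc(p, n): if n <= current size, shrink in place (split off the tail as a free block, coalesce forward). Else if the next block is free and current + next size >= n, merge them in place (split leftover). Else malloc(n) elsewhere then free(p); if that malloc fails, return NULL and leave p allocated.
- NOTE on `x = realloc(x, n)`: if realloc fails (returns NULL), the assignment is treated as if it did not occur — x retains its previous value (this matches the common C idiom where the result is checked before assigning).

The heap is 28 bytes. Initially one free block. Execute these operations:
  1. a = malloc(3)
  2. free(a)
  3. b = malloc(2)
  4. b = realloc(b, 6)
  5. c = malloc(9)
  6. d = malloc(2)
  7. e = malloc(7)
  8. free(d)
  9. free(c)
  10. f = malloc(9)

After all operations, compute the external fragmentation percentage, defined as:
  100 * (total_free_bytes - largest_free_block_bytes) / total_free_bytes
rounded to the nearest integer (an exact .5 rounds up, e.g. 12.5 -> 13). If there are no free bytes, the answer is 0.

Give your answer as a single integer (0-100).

Op 1: a = malloc(3) -> a = 0; heap: [0-2 ALLOC][3-27 FREE]
Op 2: free(a) -> (freed a); heap: [0-27 FREE]
Op 3: b = malloc(2) -> b = 0; heap: [0-1 ALLOC][2-27 FREE]
Op 4: b = realloc(b, 6) -> b = 0; heap: [0-5 ALLOC][6-27 FREE]
Op 5: c = malloc(9) -> c = 6; heap: [0-5 ALLOC][6-14 ALLOC][15-27 FREE]
Op 6: d = malloc(2) -> d = 15; heap: [0-5 ALLOC][6-14 ALLOC][15-16 ALLOC][17-27 FREE]
Op 7: e = malloc(7) -> e = 17; heap: [0-5 ALLOC][6-14 ALLOC][15-16 ALLOC][17-23 ALLOC][24-27 FREE]
Op 8: free(d) -> (freed d); heap: [0-5 ALLOC][6-14 ALLOC][15-16 FREE][17-23 ALLOC][24-27 FREE]
Op 9: free(c) -> (freed c); heap: [0-5 ALLOC][6-16 FREE][17-23 ALLOC][24-27 FREE]
Op 10: f = malloc(9) -> f = 6; heap: [0-5 ALLOC][6-14 ALLOC][15-16 FREE][17-23 ALLOC][24-27 FREE]
Free blocks: [2 4] total_free=6 largest=4 -> 100*(6-4)/6 = 200/6 ≈ 33.333 -> rounds to 33

Answer: 33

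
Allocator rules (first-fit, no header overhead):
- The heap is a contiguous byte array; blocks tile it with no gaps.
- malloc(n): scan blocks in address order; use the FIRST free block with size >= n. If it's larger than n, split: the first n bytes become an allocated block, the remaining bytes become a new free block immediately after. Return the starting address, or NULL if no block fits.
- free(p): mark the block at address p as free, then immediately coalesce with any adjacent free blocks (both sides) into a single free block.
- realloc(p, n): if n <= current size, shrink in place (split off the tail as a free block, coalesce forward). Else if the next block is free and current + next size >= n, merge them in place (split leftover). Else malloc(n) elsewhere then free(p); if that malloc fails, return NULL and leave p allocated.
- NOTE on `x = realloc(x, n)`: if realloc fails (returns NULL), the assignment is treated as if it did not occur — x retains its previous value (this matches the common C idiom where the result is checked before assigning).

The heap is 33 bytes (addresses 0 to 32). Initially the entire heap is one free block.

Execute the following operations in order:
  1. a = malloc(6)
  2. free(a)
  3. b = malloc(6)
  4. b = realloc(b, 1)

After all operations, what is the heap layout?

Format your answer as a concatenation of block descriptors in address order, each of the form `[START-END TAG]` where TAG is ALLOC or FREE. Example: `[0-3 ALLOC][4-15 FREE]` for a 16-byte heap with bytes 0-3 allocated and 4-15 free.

Answer: [0-0 ALLOC][1-32 FREE]

Derivation:
Op 1: a = malloc(6) -> a = 0; heap: [0-5 ALLOC][6-32 FREE]
Op 2: free(a) -> (freed a); heap: [0-32 FREE]
Op 3: b = malloc(6) -> b = 0; heap: [0-5 ALLOC][6-32 FREE]
Op 4: b = realloc(b, 1) -> b = 0; heap: [0-0 ALLOC][1-32 FREE]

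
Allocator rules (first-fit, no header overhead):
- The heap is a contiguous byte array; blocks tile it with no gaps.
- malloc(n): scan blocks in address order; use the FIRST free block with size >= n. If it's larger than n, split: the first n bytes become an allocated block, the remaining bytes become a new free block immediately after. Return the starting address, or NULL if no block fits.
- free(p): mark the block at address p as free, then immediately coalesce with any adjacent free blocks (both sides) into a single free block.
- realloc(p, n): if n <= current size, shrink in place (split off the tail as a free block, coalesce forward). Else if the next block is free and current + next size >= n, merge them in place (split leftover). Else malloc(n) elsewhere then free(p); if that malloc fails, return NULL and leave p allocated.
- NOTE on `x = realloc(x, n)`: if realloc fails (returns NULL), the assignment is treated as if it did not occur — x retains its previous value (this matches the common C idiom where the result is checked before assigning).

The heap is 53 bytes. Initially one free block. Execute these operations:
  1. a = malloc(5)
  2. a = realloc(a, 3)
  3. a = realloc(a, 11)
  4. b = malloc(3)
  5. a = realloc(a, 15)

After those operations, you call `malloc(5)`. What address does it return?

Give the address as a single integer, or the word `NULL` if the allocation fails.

Op 1: a = malloc(5) -> a = 0; heap: [0-4 ALLOC][5-52 FREE]
Op 2: a = realloc(a, 3) -> a = 0; heap: [0-2 ALLOC][3-52 FREE]
Op 3: a = realloc(a, 11) -> a = 0; heap: [0-10 ALLOC][11-52 FREE]
Op 4: b = malloc(3) -> b = 11; heap: [0-10 ALLOC][11-13 ALLOC][14-52 FREE]
Op 5: a = realloc(a, 15) -> a = 14; heap: [0-10 FREE][11-13 ALLOC][14-28 ALLOC][29-52 FREE]
malloc(5): first-fit scan over [0-10 FREE][11-13 ALLOC][14-28 ALLOC][29-52 FREE] -> 0

Answer: 0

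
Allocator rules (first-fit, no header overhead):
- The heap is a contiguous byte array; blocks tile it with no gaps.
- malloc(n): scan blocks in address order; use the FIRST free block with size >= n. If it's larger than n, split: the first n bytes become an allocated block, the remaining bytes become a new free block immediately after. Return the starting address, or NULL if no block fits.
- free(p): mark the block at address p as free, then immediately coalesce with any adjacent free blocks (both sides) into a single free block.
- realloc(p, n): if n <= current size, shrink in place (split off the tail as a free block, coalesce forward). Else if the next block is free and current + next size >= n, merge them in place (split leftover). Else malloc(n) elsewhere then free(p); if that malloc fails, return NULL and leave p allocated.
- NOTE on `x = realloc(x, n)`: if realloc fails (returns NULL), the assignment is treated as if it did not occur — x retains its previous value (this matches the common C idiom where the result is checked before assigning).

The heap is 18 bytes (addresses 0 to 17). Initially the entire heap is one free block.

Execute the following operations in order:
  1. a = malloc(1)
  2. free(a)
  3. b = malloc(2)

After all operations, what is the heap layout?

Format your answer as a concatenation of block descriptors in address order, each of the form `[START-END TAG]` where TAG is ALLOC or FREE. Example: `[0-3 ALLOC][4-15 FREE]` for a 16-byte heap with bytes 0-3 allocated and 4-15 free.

Op 1: a = malloc(1) -> a = 0; heap: [0-0 ALLOC][1-17 FREE]
Op 2: free(a) -> (freed a); heap: [0-17 FREE]
Op 3: b = malloc(2) -> b = 0; heap: [0-1 ALLOC][2-17 FREE]

Answer: [0-1 ALLOC][2-17 FREE]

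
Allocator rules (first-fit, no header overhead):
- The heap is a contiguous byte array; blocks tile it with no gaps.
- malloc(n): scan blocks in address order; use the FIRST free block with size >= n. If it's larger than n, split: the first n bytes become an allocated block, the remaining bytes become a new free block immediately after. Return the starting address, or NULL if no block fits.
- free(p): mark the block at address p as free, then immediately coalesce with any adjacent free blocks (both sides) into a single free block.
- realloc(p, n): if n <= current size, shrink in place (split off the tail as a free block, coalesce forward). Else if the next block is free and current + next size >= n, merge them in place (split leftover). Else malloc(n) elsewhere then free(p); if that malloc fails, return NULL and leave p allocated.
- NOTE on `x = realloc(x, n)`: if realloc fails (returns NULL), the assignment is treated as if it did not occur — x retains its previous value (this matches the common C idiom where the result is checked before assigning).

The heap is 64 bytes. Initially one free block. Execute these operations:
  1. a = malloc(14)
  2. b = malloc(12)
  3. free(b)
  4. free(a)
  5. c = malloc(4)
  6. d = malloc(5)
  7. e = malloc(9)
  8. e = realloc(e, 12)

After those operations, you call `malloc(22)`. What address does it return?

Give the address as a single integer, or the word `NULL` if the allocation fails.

Op 1: a = malloc(14) -> a = 0; heap: [0-13 ALLOC][14-63 FREE]
Op 2: b = malloc(12) -> b = 14; heap: [0-13 ALLOC][14-25 ALLOC][26-63 FREE]
Op 3: free(b) -> (freed b); heap: [0-13 ALLOC][14-63 FREE]
Op 4: free(a) -> (freed a); heap: [0-63 FREE]
Op 5: c = malloc(4) -> c = 0; heap: [0-3 ALLOC][4-63 FREE]
Op 6: d = malloc(5) -> d = 4; heap: [0-3 ALLOC][4-8 ALLOC][9-63 FREE]
Op 7: e = malloc(9) -> e = 9; heap: [0-3 ALLOC][4-8 ALLOC][9-17 ALLOC][18-63 FREE]
Op 8: e = realloc(e, 12) -> e = 9; heap: [0-3 ALLOC][4-8 ALLOC][9-20 ALLOC][21-63 FREE]
malloc(22): first-fit scan over [0-3 ALLOC][4-8 ALLOC][9-20 ALLOC][21-63 FREE] -> 21

Answer: 21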